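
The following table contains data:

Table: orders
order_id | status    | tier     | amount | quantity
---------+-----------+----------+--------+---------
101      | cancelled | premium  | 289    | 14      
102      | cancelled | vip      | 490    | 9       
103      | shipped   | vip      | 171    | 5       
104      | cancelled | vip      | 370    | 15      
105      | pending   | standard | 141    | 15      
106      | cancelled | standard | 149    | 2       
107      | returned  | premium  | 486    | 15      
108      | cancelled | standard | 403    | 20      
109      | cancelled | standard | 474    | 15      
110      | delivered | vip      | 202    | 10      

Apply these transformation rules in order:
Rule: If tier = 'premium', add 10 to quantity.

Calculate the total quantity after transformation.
140

Step 1: Count records where tier = 'premium': 2
Step 2: Total bonus added: 2 × 10 = 20
Step 3: Original sum of quantity: 120
Step 4: Final sum = 120 + 20 = 140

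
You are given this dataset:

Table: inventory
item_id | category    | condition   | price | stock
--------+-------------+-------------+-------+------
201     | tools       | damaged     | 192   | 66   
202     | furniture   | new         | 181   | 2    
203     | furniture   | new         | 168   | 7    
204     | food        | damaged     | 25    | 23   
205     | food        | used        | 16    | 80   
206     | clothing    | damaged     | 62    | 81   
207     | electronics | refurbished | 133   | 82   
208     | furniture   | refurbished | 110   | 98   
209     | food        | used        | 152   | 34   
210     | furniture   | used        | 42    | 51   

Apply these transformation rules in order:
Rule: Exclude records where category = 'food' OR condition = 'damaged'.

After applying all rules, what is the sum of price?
634

Step 1: Find records where category = 'food' OR condition = 'damaged'
Step 2: 5 records match, summing to 447
Step 3: Original sum: 1081
Step 4: Remaining sum = 1081 - 447 = 634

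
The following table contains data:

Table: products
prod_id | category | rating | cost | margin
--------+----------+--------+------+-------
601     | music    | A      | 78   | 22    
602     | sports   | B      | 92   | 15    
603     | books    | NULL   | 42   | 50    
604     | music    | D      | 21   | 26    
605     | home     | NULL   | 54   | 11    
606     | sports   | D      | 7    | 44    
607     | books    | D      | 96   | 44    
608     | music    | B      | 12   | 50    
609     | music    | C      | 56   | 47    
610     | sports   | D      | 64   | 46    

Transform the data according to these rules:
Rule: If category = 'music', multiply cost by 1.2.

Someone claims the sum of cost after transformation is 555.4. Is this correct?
Yes, the result is correct.

Step 1: Calculate the correct sum after transformation
Step 2: Apply multiplier 1.2 to records where category = 'music'
Step 3: Correct result = 555.4
Step 4: Claimed result = 555.4
Step 5: 555.4 = 555.4 ✓
Conclusion: The claimed result is correct.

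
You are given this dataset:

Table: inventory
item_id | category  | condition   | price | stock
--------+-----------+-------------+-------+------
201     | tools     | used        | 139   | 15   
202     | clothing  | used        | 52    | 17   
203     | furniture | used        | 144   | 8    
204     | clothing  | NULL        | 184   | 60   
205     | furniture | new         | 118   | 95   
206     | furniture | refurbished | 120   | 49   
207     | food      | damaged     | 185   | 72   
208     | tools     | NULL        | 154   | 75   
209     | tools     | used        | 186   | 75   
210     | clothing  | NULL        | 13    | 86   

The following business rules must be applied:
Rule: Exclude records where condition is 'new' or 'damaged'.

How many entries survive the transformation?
8

Step 1: Count records to exclude
  - 1 (new) + 1 (damaged) = 2 records
Step 2: Total records: 10
Step 3: Remaining = 10 - 2 = 8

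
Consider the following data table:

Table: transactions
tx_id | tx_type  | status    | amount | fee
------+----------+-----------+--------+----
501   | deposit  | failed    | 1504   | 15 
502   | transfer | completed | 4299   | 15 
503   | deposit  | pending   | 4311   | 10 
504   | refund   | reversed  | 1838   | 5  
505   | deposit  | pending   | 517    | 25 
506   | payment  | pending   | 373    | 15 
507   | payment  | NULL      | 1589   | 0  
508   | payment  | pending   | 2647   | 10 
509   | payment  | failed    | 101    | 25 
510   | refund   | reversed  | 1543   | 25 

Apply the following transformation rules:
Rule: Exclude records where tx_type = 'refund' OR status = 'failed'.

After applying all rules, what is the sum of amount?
13736

Step 1: Find records where tx_type = 'refund' OR status = 'failed'
Step 2: 4 records match, summing to 4986
Step 3: Original sum: 18722
Step 4: Remaining sum = 18722 - 4986 = 13736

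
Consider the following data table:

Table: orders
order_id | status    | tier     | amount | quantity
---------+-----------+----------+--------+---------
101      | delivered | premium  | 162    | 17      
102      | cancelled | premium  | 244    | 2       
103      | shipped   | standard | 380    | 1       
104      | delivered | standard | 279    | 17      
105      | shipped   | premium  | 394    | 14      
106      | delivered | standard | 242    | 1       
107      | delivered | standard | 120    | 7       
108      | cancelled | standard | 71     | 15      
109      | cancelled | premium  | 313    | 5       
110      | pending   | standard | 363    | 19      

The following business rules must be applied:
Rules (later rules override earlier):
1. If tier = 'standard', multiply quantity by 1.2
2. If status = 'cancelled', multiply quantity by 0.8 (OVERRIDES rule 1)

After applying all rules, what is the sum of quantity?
102.6

Step 1: Rule 2 takes priority for records with status = 'cancelled'
  - 3 records: 22 × 0.8 = 17.6
Step 2: Rule 1 applies to remaining records with tier = 'standard'
  - 5 records: 45 × 1.2 = 54.0
Step 3: Other records unchanged: 31
Step 4: Final sum = 17.6 + 54.0 + 31 = 102.6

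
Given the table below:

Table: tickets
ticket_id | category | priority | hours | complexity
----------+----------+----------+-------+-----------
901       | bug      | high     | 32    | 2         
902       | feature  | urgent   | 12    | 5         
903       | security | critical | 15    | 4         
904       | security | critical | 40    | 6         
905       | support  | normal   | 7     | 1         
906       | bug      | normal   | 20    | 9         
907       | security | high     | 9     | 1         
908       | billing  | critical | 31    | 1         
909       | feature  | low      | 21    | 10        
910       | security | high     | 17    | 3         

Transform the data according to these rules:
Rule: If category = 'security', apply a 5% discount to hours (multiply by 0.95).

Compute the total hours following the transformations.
199.95

Step 1: Records with category = 'security' have total hours = 81
Step 2: Apply multiplier: 81 × 0.95 = 76.95
Step 3: Other records total: 123
Step 4: Final sum = 76.95 + 123 = 199.95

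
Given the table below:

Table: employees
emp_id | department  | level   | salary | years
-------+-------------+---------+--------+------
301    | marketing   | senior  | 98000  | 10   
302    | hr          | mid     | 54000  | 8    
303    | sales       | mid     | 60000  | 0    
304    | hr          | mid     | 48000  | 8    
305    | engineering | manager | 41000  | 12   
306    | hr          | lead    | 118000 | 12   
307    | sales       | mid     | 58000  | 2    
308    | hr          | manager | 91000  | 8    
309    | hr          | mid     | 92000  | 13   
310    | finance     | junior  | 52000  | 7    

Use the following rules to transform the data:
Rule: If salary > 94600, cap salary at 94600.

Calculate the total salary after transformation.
685200

Step 1: 2 records have salary > 94600
Step 2: These records originally summed to 216000
Step 3: After capping: 2 × 94600 = 189200
Step 4: Unaffected records sum: 496000
Step 5: Final sum = 189200 + 496000 = 685200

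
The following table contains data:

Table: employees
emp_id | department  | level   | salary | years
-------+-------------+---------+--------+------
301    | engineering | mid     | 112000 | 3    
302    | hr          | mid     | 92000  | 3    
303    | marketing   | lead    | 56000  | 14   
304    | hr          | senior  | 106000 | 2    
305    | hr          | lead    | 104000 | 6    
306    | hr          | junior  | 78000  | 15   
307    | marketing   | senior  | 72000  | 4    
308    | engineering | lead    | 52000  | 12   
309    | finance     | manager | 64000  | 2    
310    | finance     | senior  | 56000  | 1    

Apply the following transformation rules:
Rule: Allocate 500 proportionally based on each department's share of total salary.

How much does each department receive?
engineering: 103.54, finance: 75.76, hr: 239.9, marketing: 80.81

Step 1: Calculate total salary = 792000
Step 2: Calculate each department's proportion:
  engineering: 164000/792000 = 20.71% → 103.54
  finance: 120000/792000 = 15.15% → 75.76
  hr: 380000/792000 = 47.98% → 239.9
  marketing: 128000/792000 = 16.16% → 80.81
Step 3: Verify: sum of allocations ≈ 500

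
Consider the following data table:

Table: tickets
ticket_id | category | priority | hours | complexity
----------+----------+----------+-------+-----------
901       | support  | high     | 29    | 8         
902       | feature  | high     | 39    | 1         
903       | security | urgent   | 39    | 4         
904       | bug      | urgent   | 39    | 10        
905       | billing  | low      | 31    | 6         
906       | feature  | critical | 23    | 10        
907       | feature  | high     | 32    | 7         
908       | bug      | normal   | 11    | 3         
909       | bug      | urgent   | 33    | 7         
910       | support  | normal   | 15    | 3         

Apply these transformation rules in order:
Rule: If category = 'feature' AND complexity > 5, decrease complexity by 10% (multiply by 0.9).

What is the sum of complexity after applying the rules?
57.3

Step 1: Find records where category = 'feature' AND complexity > 5
Step 2: 2 records match, summing to 17
Step 3: After multiplier: 17 × 0.9 = 15.3
Step 4: Unaffected records sum: 42
Step 5: Final sum = 15.3 + 42 = 57.3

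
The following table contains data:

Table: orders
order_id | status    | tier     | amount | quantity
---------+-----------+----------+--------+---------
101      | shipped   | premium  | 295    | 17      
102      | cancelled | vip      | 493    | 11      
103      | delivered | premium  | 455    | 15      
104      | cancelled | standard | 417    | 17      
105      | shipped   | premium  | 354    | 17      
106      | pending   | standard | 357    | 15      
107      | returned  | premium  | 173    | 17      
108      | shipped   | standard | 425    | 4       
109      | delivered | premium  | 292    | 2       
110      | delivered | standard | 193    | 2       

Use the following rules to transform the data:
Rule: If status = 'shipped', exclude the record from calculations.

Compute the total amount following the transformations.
2380

Step 1: Identify records where status = 'shipped'
Step 2: The excluded records sum to 1074
Step 3: Original total amount = 3454
Step 4: Remaining total = 3454 - 1074 = 2380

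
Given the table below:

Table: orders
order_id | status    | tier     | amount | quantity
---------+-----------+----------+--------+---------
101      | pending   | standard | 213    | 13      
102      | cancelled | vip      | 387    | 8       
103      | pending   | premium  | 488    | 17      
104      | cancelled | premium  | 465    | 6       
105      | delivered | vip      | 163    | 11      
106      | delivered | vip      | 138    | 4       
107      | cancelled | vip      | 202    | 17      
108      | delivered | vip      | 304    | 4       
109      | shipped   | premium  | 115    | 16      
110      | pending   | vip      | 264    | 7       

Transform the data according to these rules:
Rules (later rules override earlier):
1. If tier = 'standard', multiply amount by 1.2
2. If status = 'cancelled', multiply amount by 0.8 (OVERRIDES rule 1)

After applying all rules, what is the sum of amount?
2570.8

Step 1: Rule 2 takes priority for records with status = 'cancelled'
  - 3 records: 1054 × 0.8 = 843.2
Step 2: Rule 1 applies to remaining records with tier = 'standard'
  - 1 records: 213 × 1.2 = 255.6
Step 3: Other records unchanged: 1472
Step 4: Final sum = 843.2 + 255.6 + 1472 = 2570.8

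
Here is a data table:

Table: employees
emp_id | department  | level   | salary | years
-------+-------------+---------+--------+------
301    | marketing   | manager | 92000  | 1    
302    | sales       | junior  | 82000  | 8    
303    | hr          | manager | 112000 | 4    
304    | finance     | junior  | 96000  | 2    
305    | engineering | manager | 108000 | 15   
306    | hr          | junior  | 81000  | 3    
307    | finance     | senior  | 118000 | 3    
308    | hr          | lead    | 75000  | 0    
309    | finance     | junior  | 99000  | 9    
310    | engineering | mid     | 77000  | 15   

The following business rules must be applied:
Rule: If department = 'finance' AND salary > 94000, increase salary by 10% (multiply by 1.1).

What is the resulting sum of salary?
971300.0

Step 1: Find records where department = 'finance' AND salary > 94000
Step 2: 3 records match, summing to 313000
Step 3: After multiplier: 313000 × 1.1 = 344300.0
Step 4: Unaffected records sum: 627000
Step 5: Final sum = 344300.0 + 627000 = 971300.0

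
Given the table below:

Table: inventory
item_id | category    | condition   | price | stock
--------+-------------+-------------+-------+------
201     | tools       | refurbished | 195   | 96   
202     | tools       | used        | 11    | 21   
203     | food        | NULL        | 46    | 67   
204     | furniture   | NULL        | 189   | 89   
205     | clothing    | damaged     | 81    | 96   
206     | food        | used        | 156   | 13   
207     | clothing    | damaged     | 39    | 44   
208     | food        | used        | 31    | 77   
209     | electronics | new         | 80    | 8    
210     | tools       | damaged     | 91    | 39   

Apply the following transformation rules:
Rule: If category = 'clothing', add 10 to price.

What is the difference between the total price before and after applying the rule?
20

Step 1: Original sum of price = 919
Step 2: 2 records have category = 'clothing'
Step 3: Each affected record changes by 10
Step 4: Total change = 2 × 10 = 20
Step 5: New sum = 919 + 20 = 939
Step 6: Difference = |939 - 919| = 20
        (Sum increased by 20)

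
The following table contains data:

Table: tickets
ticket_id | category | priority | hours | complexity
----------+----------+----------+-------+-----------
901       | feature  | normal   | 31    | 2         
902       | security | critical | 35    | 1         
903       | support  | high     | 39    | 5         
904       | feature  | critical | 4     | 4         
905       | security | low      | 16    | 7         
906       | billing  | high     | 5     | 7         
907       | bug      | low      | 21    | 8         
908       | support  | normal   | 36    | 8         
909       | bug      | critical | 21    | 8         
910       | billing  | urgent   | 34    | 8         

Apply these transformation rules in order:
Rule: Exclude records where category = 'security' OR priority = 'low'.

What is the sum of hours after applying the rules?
170

Step 1: Find records where category = 'security' OR priority = 'low'
Step 2: 3 records match, summing to 72
Step 3: Original sum: 242
Step 4: Remaining sum = 242 - 72 = 170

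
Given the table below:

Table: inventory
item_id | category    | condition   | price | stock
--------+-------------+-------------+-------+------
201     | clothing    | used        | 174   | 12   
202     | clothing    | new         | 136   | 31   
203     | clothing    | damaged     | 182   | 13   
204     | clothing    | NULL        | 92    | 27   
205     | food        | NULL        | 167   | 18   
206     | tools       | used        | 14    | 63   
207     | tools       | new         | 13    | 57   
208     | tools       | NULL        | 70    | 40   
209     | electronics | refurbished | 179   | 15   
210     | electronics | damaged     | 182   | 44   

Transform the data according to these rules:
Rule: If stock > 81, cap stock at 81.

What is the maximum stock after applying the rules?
63

Step 1: Original maximum stock = 63
Step 2: Check cap of 81 against maximum
Step 3: No records exceed the cap (max 63 <= cap 81), so no capping applies
Step 4: Maximum after transformation = 63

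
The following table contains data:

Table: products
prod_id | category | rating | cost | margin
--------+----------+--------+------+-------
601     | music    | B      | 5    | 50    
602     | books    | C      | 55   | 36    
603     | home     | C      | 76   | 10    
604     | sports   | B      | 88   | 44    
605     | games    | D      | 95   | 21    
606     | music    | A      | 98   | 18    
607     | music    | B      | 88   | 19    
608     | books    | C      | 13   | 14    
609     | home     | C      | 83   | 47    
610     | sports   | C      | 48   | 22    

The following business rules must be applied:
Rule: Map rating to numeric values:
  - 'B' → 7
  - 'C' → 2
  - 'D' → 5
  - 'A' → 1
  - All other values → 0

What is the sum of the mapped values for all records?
37

Step 1: Apply mapping to each record
Step 2: Count by status:
  'B': 3 records × 7 = 21
  'C': 5 records × 2 = 10
  'D': 1 records × 5 = 5
  'A': 1 records × 1 = 1
Step 3: Sum all mapped values = 37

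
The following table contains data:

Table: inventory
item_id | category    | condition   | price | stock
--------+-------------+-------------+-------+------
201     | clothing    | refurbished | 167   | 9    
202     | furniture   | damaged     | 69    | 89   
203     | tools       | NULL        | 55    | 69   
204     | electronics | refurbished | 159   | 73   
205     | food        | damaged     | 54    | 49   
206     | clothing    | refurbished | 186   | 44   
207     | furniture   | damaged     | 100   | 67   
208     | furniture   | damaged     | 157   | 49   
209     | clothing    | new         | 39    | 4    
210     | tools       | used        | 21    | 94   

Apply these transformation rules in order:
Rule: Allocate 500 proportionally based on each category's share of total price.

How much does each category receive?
clothing: 194.64, electronics: 78.95, food: 26.81, furniture: 161.87, tools: 37.74

Step 1: Calculate total price = 1007
Step 2: Calculate each category's proportion:
  clothing: 392/1007 = 38.93% → 194.64
  electronics: 159/1007 = 15.79% → 78.95
  food: 54/1007 = 5.36% → 26.81
  furniture: 326/1007 = 32.37% → 161.87
  tools: 76/1007 = 7.55% → 37.74
Step 3: Verify: sum of allocations ≈ 500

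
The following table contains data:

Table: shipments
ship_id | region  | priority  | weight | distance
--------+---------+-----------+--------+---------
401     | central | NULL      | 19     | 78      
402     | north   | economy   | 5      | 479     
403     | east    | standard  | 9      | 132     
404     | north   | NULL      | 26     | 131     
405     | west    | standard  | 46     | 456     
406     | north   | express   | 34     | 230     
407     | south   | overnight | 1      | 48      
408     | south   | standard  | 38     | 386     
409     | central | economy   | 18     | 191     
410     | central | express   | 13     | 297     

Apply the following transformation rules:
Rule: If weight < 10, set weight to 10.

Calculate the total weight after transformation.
224

Step 1: 3 records have weight < 10
Step 2: These records originally summed to 15
Step 3: After setting to minimum: 3 × 10 = 30
Step 4: Unaffected records sum: 194
Step 5: Final sum = 30 + 194 = 224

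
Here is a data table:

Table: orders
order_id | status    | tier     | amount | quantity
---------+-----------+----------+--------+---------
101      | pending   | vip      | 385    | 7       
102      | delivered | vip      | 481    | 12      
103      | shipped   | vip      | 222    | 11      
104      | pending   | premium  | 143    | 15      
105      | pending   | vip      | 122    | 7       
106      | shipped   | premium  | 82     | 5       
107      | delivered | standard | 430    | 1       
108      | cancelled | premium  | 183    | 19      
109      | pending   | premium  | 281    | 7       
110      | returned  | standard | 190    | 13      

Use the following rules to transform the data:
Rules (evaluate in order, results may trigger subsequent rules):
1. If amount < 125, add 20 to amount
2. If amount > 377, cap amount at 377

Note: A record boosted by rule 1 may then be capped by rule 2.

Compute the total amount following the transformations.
2394

Step 1: Apply rule 1 to records with amount < 125
  - 2 records get bonus of 20
  - Of these, 0 records then exceed 377 and get capped
Step 2: Apply rule 2 to records with amount > 377
  - 3 records (original) are capped
Step 3: Calculate final sum = 2394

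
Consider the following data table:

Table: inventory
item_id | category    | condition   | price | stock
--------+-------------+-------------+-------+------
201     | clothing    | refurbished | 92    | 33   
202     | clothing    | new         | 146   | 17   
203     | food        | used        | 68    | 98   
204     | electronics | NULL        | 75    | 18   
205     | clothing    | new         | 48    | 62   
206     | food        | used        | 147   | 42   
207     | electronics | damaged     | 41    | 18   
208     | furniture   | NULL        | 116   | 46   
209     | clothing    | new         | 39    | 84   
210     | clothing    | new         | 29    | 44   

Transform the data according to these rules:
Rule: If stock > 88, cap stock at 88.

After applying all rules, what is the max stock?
88

Step 1: Original maximum stock = 98
Step 2: Apply cap at 88
Step 3: 1 records had stock > 88 and were capped
Step 4: Maximum after transformation = 88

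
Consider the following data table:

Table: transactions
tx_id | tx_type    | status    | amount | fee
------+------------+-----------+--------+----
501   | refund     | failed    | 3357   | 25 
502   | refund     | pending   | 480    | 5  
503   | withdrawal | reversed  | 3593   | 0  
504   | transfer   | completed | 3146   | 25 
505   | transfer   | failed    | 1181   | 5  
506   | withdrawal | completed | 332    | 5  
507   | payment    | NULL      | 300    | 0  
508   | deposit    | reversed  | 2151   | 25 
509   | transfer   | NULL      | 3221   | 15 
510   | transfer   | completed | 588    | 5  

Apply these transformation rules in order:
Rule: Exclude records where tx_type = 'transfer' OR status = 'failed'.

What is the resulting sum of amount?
6856

Step 1: Find records where tx_type = 'transfer' OR status = 'failed'
Step 2: 5 records match, summing to 11493
Step 3: Original sum: 18349
Step 4: Remaining sum = 18349 - 11493 = 6856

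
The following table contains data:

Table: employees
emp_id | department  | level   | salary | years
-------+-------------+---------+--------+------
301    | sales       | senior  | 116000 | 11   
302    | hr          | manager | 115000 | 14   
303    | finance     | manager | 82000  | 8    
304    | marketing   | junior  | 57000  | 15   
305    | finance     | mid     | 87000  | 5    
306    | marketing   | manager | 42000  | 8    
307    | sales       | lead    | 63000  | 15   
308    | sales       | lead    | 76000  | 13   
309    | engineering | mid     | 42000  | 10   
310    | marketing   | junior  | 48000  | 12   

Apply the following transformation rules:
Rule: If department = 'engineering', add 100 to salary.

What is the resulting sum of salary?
728100

Step 1: Count records where department = 'engineering': 1
Step 2: Total bonus added: 1 × 100 = 100
Step 3: Original sum of salary: 728000
Step 4: Final sum = 728000 + 100 = 728100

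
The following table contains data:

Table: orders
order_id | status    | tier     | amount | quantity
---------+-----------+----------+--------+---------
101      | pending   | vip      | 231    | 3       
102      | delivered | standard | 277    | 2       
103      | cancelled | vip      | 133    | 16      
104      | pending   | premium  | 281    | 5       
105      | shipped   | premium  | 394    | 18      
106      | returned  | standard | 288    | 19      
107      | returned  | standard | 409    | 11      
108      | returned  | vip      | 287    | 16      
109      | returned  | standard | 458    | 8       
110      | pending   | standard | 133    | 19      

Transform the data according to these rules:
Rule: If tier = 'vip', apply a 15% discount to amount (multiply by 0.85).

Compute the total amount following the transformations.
2793.35

Step 1: Records with tier = 'vip' have total amount = 651
Step 2: Apply multiplier: 651 × 0.85 = 553.35
Step 3: Other records total: 2240
Step 4: Final sum = 553.35 + 2240 = 2793.35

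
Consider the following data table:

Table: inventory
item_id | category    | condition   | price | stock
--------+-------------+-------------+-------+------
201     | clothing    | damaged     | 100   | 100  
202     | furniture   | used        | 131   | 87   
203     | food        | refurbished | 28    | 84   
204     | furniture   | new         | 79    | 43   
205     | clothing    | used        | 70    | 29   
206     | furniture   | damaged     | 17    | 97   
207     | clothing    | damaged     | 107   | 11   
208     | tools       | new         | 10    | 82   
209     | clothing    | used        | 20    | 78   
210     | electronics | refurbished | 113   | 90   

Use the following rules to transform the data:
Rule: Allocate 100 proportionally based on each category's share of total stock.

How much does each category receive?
clothing: 31.1, electronics: 12.84, food: 11.98, furniture: 32.38, tools: 11.7

Step 1: Calculate total stock = 701
Step 2: Calculate each category's proportion:
  clothing: 218/701 = 31.10% → 31.1
  electronics: 90/701 = 12.84% → 12.84
  food: 84/701 = 11.98% → 11.98
  furniture: 227/701 = 32.38% → 32.38
  tools: 82/701 = 11.70% → 11.7
Step 3: Verify: sum of allocations ≈ 100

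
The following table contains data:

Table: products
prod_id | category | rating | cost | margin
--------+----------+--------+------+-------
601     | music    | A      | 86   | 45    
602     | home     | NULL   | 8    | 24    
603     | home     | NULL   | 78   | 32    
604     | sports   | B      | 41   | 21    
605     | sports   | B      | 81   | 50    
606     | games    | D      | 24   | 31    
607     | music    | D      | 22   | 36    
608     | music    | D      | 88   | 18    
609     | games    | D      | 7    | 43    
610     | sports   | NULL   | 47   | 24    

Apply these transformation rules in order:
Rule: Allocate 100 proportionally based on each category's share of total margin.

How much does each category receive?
games: 22.84, home: 17.28, music: 30.56, sports: 29.32

Step 1: Calculate total margin = 324
Step 2: Calculate each category's proportion:
  games: 74/324 = 22.84% → 22.84
  home: 56/324 = 17.28% → 17.28
  music: 99/324 = 30.56% → 30.56
  sports: 95/324 = 29.32% → 29.32
Step 3: Verify: sum of allocations ≈ 100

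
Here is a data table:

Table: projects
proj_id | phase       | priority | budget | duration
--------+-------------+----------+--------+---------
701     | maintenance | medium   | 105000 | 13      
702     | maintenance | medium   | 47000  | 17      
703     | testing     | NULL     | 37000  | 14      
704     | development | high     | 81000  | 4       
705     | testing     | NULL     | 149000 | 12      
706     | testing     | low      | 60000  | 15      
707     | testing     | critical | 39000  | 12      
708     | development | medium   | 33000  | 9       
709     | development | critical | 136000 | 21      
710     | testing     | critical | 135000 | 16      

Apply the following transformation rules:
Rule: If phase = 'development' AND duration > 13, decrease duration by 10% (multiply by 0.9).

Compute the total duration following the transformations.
130.9

Step 1: Find records where phase = 'development' AND duration > 13
Step 2: 1 records match, summing to 21
Step 3: After multiplier: 21 × 0.9 = 18.9
Step 4: Unaffected records sum: 112
Step 5: Final sum = 18.9 + 112 = 130.9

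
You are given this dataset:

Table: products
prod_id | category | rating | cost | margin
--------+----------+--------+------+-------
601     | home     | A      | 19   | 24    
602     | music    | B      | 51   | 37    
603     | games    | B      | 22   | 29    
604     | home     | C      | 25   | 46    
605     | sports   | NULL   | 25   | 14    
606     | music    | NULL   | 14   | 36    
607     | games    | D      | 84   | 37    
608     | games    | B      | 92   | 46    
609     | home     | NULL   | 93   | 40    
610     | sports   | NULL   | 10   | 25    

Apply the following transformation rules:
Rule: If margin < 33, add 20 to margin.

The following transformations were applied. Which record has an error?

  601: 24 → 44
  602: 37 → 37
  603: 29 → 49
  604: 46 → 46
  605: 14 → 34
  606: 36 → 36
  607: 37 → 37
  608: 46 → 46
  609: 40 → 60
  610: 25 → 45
Record 609 has an error. The correct transformed value should be 40, not 60.

Step 1: Check each record against the rule
Step 2: Record 609 has margin = 40
Step 3: Since 40 >= 33, the bonus should not have been applied
Step 4: Correct value = 40, but claimed value = 60
Conclusion: Record 609 has the error.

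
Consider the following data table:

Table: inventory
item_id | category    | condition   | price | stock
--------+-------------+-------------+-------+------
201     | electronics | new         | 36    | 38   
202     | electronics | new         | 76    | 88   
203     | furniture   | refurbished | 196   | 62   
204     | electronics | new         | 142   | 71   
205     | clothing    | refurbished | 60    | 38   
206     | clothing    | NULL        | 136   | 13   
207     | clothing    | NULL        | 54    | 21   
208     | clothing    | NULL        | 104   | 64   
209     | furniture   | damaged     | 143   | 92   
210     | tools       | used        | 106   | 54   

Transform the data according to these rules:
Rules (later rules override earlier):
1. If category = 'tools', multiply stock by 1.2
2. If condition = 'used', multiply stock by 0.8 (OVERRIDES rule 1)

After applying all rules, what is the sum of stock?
530.2

Step 1: Rule 2 takes priority for records with condition = 'used'
  - 1 records: 54 × 0.8 = 43.2
Step 2: Rule 1 applies to remaining records with category = 'tools'
  - 0 records: 0 × 1.2 = 0.0
Step 3: Other records unchanged: 487
Step 4: Final sum = 43.2 + 0.0 + 487 = 530.2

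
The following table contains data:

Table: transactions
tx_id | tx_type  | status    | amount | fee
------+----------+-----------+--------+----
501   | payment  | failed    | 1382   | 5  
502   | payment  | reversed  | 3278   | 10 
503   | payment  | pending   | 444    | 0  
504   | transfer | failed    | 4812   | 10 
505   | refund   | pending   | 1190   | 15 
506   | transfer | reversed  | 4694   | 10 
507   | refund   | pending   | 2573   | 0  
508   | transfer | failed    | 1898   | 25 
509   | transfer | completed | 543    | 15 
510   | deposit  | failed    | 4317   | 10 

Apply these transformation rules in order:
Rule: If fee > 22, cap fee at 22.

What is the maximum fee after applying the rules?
22

Step 1: Original maximum fee = 25
Step 2: Apply cap at 22
Step 3: 1 records had fee > 22 and were capped
Step 4: Maximum after transformation = 22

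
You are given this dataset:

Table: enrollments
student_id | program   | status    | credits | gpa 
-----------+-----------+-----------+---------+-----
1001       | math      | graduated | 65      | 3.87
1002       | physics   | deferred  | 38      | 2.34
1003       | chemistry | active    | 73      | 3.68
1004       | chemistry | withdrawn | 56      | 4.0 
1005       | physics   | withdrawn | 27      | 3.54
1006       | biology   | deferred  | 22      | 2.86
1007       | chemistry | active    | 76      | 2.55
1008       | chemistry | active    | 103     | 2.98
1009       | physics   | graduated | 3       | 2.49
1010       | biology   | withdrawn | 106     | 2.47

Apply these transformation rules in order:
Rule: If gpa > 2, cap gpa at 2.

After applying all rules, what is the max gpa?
2

Step 1: Original maximum gpa = 4.0
Step 2: Apply cap at 2
Step 3: 10 records had gpa > 2 and were capped
Step 4: Maximum after transformation = 2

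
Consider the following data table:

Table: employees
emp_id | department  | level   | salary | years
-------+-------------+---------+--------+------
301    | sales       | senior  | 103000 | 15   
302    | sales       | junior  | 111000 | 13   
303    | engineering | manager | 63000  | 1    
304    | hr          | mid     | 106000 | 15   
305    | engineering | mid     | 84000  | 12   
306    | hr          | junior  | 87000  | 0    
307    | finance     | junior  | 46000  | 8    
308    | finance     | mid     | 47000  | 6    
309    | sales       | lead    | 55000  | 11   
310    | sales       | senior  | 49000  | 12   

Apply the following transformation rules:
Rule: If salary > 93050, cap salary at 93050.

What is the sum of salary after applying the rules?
710150

Step 1: 3 records have salary > 93050
Step 2: These records originally summed to 320000
Step 3: After capping: 3 × 93050 = 279150
Step 4: Unaffected records sum: 431000
Step 5: Final sum = 279150 + 431000 = 710150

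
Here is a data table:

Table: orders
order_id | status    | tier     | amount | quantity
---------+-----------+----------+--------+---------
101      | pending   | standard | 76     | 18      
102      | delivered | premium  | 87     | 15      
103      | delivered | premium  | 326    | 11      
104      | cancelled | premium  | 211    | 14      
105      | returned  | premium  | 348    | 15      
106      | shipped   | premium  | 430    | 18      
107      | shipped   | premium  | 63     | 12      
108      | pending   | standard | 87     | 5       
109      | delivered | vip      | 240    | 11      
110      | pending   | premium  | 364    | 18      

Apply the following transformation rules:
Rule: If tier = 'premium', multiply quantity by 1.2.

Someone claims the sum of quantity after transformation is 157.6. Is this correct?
Yes, the result is correct.

Step 1: Calculate the correct sum after transformation
Step 2: Apply multiplier 1.2 to records where tier = 'premium'
Step 3: Correct result = 157.6
Step 4: Claimed result = 157.6
Step 5: 157.6 = 157.6 ✓
Conclusion: The claimed result is correct.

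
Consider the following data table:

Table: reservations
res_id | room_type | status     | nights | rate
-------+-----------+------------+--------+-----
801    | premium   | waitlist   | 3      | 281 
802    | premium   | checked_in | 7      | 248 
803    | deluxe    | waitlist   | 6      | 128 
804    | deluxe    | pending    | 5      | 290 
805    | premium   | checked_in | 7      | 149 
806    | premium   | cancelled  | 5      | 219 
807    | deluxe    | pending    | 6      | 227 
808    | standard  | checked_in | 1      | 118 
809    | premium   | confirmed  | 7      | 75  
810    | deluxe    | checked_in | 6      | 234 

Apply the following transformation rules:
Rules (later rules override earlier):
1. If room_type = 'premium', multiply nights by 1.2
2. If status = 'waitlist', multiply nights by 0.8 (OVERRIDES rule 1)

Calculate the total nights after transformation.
56.4

Step 1: Rule 2 takes priority for records with status = 'waitlist'
  - 2 records: 9 × 0.8 = 7.2
Step 2: Rule 1 applies to remaining records with room_type = 'premium'
  - 4 records: 26 × 1.2 = 31.2
Step 3: Other records unchanged: 18
Step 4: Final sum = 7.2 + 31.2 + 18 = 56.4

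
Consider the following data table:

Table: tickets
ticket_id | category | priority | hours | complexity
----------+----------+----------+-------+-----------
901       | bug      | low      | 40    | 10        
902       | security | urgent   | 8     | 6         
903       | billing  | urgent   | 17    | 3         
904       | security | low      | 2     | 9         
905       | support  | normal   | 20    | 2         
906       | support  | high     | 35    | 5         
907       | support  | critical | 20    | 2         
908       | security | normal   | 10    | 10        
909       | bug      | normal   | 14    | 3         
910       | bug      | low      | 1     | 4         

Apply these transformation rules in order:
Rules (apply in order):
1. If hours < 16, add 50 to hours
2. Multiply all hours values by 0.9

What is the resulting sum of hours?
375.3

Step 1: Apply Rule 1 - Add 50 to records with hours < 16
  - 5 records affected: 35 + (5 × 50) = 285
  - Unaffected records: 132
  - Sum after Rule 1: 417
Step 2: Apply Rule 2 - Multiply all by 0.9
  - 417 × 0.9 = 375.3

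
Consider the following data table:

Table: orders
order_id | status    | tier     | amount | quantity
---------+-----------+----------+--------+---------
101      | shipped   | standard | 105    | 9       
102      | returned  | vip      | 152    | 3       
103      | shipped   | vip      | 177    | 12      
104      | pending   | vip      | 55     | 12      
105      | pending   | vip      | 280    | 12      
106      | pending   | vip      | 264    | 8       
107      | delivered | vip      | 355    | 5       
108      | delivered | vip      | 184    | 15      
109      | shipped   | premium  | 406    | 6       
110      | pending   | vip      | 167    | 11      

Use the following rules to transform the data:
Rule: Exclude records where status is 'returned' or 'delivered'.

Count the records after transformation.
7

Step 1: Count records to exclude
  - 1 (returned) + 2 (delivered) = 3 records
Step 2: Total records: 10
Step 3: Remaining = 10 - 3 = 7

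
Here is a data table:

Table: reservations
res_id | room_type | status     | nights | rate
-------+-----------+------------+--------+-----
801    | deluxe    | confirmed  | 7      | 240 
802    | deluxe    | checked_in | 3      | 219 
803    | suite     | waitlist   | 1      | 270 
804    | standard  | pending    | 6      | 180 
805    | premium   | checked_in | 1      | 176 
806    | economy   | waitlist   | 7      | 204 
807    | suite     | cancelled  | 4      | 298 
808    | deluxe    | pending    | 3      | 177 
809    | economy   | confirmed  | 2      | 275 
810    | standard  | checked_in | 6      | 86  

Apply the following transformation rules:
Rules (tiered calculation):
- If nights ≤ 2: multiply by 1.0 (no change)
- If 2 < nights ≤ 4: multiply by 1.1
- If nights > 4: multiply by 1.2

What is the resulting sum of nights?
46.2

Step 1: Tier 1 (nights ≤ 2): 3 records, sum = 4 × 1.0 = 4.0
Step 2: Tier 2 (2 < nights ≤ 4): 3 records, sum = 10 × 1.1 = 11.0
Step 3: Tier 3 (nights > 4): 4 records, sum = 26 × 1.2 = 31.2
Step 4: Final sum = 4.0 + 11.0 + 31.2 = 46.2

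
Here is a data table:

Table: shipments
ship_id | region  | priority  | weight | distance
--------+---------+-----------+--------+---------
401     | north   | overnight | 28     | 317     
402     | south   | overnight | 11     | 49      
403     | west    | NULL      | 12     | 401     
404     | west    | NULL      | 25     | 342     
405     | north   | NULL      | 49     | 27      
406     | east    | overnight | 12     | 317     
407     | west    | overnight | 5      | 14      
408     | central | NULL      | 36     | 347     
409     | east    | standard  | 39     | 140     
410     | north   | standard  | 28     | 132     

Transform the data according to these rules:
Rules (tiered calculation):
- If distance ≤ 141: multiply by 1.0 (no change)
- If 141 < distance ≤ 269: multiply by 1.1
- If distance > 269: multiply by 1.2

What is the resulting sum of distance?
2430.8

Step 1: Tier 1 (distance ≤ 141): 5 records, sum = 362 × 1.0 = 362.0
Step 2: Tier 2 (141 < distance ≤ 269): 0 records, sum = 0 × 1.1 = 0.0
Step 3: Tier 3 (distance > 269): 5 records, sum = 1724 × 1.2 = 2068.8
Step 4: Final sum = 362.0 + 0.0 + 2068.8 = 2430.8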